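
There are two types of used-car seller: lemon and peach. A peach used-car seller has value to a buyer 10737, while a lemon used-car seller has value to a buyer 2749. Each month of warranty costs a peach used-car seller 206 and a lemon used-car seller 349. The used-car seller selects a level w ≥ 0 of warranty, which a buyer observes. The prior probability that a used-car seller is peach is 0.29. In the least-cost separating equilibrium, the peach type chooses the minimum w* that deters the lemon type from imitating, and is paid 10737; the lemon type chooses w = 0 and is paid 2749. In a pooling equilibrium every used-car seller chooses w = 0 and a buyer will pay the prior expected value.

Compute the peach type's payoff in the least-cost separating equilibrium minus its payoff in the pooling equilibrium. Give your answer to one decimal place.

956.5

Least-cost separating signal: w* solves 2749 = 10737 − 349·w*, so w* = (10737 − 2749)/349 ≈ 22.8883.
Peach type's separating payoff: 10737 − 206 × w* = 10737 − 206 × (10737 − 2749)/349 = 10737 − 1645528/349 ≈ 6022.020.
Pooling payoff: 0.29 × 10737 + 0.71 × 2749 = 5065.52.
Difference: 6022.020 − 5065.52 = 956.5.
The peach type prefers to separate.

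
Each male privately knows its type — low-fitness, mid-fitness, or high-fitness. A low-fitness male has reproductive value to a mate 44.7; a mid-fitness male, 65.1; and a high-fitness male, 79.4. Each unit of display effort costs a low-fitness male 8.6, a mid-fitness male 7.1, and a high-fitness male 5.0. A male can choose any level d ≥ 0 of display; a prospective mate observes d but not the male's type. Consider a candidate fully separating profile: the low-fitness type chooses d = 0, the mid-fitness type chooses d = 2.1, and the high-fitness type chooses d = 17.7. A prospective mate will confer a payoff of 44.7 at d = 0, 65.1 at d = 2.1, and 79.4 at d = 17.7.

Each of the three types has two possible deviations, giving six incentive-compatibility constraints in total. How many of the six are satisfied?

3

Mid-fitness (own payoff 65.1 − 7.1×2.1 = 50.19): to d=0 gives 44.7 → no gain ✓; to d=17.7 gives 79.4 − 7.1×17.7 = -46.27 → no gain ✓.
Low-fitness (own payoff 44.7): to d=2.1 gives 65.1 − 8.6×2.1 = 47.04 → profitable ✗; to d=17.7 gives 79.4 − 8.6×17.7 = -72.82 → no gain ✓.
High-fitness (own payoff 79.4 − 5.0×17.7 = -9.1): to d=0 gives 44.7 → profitable ✗; to d=2.1 gives 65.1 − 5.0×2.1 = 54.6 → profitable ✗.
3 of the 6 constraints hold; not an equilibrium.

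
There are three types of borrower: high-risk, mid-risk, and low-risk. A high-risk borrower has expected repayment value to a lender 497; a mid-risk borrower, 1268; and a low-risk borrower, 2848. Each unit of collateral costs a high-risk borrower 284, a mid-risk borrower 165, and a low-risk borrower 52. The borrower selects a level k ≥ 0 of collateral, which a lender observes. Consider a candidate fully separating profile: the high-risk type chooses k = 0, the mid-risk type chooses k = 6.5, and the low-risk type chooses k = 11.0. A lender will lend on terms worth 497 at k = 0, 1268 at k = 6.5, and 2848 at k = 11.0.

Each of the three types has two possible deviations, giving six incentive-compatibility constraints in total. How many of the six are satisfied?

High-risk (own payoff 497): to k=6.5 gives 1268 − 284×6.5 = -578 → no gain ✓; to k=11.0 gives 2848 − 284×11.0 = -276 → no gain ✓.
Mid-risk (own payoff 1268 − 165×6.5 = 195.5): to k=0 gives 497 → profitable ✗; to k=11.0 gives 2848 − 165×11.0 = 1033 → profitable ✗.
Low-risk (own payoff 2848 − 52×11.0 = 2276): to k=0 gives 497 → no gain ✓; to k=6.5 gives 1268 − 52×6.5 = 930 → no gain ✓.
4 of the 6 constraints hold; not an equilibrium.

4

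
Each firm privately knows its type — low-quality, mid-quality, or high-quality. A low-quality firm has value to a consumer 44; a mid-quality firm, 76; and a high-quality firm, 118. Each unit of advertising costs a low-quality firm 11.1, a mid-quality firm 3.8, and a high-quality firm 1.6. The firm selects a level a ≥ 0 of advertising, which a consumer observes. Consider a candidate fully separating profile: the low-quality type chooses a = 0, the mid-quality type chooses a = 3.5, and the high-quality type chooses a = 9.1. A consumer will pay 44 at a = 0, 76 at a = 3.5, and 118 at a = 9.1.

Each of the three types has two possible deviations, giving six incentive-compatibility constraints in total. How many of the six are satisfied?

Low-quality (own payoff 44): to a=3.5 gives 76 − 11.1×3.5 = 37.15 → no gain ✓; to a=9.1 gives 118 − 11.1×9.1 = 16.99 → no gain ✓.
High-quality (own payoff 118 − 1.6×9.1 = 103.44): to a=0 gives 44 → no gain ✓; to a=3.5 gives 76 − 1.6×3.5 = 70.4 → no gain ✓.
Mid-quality (own payoff 76 − 3.8×3.5 = 62.7): to a=0 gives 44 → no gain ✓; to a=9.1 gives 118 − 3.8×9.1 = 83.42 → profitable ✗.
5 of the 6 constraints hold; not an equilibrium.

5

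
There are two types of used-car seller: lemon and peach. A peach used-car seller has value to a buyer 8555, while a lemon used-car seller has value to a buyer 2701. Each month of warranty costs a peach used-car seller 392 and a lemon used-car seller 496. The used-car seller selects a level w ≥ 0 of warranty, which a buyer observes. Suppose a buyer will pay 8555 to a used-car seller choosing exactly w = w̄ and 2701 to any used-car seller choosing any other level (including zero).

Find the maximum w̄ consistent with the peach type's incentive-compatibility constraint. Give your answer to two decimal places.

14.93

Choosing w̄ yields the peach type 8555 − 392·w̄; choosing zero yields 2701.
The peach type is indifferent at 8555 − 392·w̄ = 2701, i.e. w̄ = (8555 − 2701) / 392 ≈ 14.93.
For any w̄ above 14.93 the peach type would rather pool at zero, so separation collapses.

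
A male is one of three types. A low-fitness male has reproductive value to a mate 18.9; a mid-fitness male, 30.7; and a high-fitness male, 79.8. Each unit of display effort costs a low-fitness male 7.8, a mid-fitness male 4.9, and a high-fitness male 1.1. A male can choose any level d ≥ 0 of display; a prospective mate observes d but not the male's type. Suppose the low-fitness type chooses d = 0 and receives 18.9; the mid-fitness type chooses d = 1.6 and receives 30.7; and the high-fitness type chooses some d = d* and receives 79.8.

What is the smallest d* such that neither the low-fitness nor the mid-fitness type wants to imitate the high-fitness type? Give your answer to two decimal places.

Mid-fitness type (on-path payoff 30.7 − 4.9×1.6 = 22.86) won't mimic when 22.86 ≥ 79.8 − 4.9·d*, i.e. d* ≥ 11.62.
Low-fitness type (on-path payoff 18.9) won't mimic when 18.9 ≥ 79.8 − 7.8·d*, i.e. d* ≥ 7.81.
Both must hold, so d* = max(7.81, 11.62) = 11.62. The mid-fitness type's constraint binds.

11.62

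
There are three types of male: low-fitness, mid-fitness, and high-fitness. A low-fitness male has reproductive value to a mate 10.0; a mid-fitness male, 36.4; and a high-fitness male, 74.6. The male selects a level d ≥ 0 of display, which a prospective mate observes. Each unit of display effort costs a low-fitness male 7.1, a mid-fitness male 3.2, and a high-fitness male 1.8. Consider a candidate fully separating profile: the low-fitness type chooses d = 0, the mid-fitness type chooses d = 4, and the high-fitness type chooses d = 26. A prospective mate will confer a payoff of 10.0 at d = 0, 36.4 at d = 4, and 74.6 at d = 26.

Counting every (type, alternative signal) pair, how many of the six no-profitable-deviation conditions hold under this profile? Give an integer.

Mid-fitness (own payoff 36.4 − 3.2×4 = 23.6): to d=0 gives 10.0 → no gain ✓; to d=26 gives 74.6 − 3.2×26 = -8.6 → no gain ✓.
Low-fitness (own payoff 10.0): to d=4 gives 36.4 − 7.1×4 = 8 → no gain ✓; to d=26 gives 74.6 − 7.1×26 = -110 → no gain ✓.
High-fitness (own payoff 74.6 − 1.8×26 = 27.8): to d=0 gives 10.0 → no gain ✓; to d=4 gives 36.4 − 1.8×4 = 29.2 → profitable ✗.
5 of the 6 constraints hold; not an equilibrium.

5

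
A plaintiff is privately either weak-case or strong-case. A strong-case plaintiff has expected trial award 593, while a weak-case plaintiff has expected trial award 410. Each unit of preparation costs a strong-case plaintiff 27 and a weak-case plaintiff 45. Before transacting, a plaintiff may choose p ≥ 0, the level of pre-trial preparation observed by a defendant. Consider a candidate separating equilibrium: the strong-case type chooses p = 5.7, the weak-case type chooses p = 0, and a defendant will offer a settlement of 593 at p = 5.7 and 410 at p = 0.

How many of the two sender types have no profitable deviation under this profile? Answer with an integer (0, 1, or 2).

2

Strong-case type: signal → 593 − 27 × 5.7 = 439.1; deviate to 0 → 410. IC holds (439.1 ≥ 410).
Weak-case type: stay at 0 → 410; mimic → 593 − 45 × 5.7 = 336.5. IC holds (410 ≥ 336.5).
2 of 2 constraints hold, so this is a separating equilibrium.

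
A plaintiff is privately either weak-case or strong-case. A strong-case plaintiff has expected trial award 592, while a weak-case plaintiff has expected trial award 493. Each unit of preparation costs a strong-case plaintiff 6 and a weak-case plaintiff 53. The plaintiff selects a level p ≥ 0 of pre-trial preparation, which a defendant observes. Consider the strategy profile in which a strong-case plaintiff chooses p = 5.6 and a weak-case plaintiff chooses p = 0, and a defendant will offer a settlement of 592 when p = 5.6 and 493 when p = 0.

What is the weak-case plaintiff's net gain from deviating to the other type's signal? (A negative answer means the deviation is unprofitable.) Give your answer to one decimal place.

-197.8

Playing p = 0 the weak-case plaintiff receives 493.
Deviating to p = 5.6 brings payment 592 at cost 53 × 5.6 = 296.8, netting 295.2.
Gain from deviating: 295.2 − 493 = -197.8.
The gain is negative, so the weak-case type's incentive-compatibility constraint is satisfied.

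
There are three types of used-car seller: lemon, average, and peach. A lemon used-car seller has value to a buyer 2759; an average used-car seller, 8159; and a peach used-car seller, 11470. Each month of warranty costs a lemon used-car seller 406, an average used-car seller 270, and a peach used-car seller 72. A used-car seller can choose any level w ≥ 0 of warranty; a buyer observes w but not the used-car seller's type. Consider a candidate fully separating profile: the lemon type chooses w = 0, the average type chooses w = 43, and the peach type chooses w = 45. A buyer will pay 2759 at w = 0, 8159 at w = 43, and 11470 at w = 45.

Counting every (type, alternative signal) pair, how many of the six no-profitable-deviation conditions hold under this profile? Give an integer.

Peach (own payoff 11470 − 72×45 = 8230): to w=0 gives 2759 → no gain ✓; to w=43 gives 8159 − 72×43 = 5063 → no gain ✓.
Average (own payoff 8159 − 270×43 = -3451): to w=0 gives 2759 → profitable ✗; to w=45 gives 11470 − 270×45 = -680 → profitable ✗.
Lemon (own payoff 2759): to w=43 gives 8159 − 406×43 = -9299 → no gain ✓; to w=45 gives 11470 − 406×45 = -6800 → no gain ✓.
4 of the 6 constraints hold; not an equilibrium.

4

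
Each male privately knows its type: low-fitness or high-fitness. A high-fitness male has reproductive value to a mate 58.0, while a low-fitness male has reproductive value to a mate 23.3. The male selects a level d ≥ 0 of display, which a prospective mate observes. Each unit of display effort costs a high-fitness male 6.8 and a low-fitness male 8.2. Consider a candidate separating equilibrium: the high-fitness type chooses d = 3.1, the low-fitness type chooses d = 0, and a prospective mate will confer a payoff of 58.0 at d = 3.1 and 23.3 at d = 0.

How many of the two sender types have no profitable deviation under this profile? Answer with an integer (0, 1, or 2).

1

High-fitness type: signal → 58.0 − 6.8 × 3.1 = 36.92; deviate to 0 → 23.3. IC holds (36.92 ≥ 23.3).
Low-fitness type: stay at 0 → 23.3; mimic → 58.0 − 8.2 × 3.1 = 32.58. IC fails (23.3 < 32.58).
1 of 2 constraints hold, so this profile is not an equilibrium.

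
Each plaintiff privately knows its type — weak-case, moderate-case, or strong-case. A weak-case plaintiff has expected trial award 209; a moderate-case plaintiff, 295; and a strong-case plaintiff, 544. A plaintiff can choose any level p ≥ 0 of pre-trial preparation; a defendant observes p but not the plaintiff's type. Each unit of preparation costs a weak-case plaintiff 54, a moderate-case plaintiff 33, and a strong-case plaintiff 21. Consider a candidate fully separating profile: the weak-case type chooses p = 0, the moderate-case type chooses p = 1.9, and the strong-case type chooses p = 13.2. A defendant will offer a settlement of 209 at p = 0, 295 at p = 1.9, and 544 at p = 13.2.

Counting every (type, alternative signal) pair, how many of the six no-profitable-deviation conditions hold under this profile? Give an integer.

6

Moderate-case (own payoff 295 − 33×1.9 = 232.3): to p=0 gives 209 → no gain ✓; to p=13.2 gives 544 − 33×13.2 = 108.4 → no gain ✓.
Weak-case (own payoff 209): to p=1.9 gives 295 − 54×1.9 = 192.4 → no gain ✓; to p=13.2 gives 544 − 54×13.2 = -168.8 → no gain ✓.
Strong-case (own payoff 544 − 21×13.2 = 266.8): to p=0 gives 209 → no gain ✓; to p=1.9 gives 295 − 21×1.9 = 255.1 → no gain ✓.
6 of the 6 constraints hold; this profile is a separating equilibrium.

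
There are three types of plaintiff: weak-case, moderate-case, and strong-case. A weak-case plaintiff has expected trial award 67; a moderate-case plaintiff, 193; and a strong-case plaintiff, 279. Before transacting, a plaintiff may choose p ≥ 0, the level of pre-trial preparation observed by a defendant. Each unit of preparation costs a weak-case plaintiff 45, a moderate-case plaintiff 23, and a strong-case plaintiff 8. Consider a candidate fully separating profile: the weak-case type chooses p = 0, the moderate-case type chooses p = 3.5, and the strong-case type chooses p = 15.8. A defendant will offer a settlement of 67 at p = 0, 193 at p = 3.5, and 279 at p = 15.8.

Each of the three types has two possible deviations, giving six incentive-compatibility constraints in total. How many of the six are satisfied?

Weak-case (own payoff 67): to p=3.5 gives 193 − 45×3.5 = 35.5 → no gain ✓; to p=15.8 gives 279 − 45×15.8 = -432 → no gain ✓.
Moderate-case (own payoff 193 − 23×3.5 = 112.5): to p=0 gives 67 → no gain ✓; to p=15.8 gives 279 − 23×15.8 = -84.4 → no gain ✓.
Strong-case (own payoff 279 − 8×15.8 = 152.6): to p=0 gives 67 → no gain ✓; to p=3.5 gives 193 − 8×3.5 = 165 → profitable ✗.
5 of the 6 constraints hold; not an equilibrium.

5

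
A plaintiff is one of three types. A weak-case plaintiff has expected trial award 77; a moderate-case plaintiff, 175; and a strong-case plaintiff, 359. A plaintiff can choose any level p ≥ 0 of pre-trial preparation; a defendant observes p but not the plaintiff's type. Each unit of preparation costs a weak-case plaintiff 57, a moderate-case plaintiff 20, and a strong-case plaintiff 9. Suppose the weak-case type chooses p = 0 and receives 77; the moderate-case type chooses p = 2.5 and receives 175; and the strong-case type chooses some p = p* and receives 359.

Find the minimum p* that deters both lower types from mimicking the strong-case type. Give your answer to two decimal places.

11.70

Weak-case type (on-path payoff 77) won't mimic when 77 ≥ 359 − 57·p*, i.e. p* ≥ 4.95.
Moderate-case type (on-path payoff 175 − 20×2.5 = 125) won't mimic when 125 ≥ 359 − 20·p*, i.e. p* ≥ 11.70.
Both must hold, so p* = max(4.95, 11.70) = 11.70. The moderate-case type's constraint binds.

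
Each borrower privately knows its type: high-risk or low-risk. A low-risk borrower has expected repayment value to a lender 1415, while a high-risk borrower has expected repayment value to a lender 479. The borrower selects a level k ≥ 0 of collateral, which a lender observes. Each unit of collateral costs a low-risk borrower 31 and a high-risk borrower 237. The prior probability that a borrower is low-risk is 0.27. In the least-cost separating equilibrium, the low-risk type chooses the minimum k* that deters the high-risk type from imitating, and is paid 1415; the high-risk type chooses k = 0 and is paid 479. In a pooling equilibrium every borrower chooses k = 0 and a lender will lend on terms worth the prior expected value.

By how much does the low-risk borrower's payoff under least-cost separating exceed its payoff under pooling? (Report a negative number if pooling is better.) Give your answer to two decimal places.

560.85

Least-cost separating signal: k* solves 479 = 1415 − 237·k*, so k* = (1415 − 479)/237 ≈ 3.9494.
Low-risk type's separating payoff: 1415 − 31 × k* = 1415 − 31 × (1415 − 479)/237 = 1415 − 29016/237 ≈ 1292.5696.
Pooling payoff: 0.27 × 1415 + 0.73 × 479 = 731.72.
Difference: 1292.5696 − 731.72 = 560.8496, i.e. 560.85 to two decimal places.
The low-risk type prefers to separate.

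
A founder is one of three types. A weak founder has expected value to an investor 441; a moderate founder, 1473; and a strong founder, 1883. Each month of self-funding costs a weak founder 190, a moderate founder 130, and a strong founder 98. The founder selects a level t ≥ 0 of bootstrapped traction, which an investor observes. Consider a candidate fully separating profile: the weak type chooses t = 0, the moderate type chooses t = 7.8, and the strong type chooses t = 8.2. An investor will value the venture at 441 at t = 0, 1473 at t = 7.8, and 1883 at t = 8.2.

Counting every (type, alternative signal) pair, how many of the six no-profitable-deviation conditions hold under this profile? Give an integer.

Strong (own payoff 1883 − 98×8.2 = 1079.4): to t=0 gives 441 → no gain ✓; to t=7.8 gives 1473 − 98×7.8 = 708.6 → no gain ✓.
Moderate (own payoff 1473 − 130×7.8 = 459): to t=0 gives 441 → no gain ✓; to t=8.2 gives 1883 − 130×8.2 = 817 → profitable ✗.
Weak (own payoff 441): to t=7.8 gives 1473 − 190×7.8 = -9 → no gain ✓; to t=8.2 gives 1883 − 190×8.2 = 325 → no gain ✓.
5 of the 6 constraints hold; not an equilibrium.

5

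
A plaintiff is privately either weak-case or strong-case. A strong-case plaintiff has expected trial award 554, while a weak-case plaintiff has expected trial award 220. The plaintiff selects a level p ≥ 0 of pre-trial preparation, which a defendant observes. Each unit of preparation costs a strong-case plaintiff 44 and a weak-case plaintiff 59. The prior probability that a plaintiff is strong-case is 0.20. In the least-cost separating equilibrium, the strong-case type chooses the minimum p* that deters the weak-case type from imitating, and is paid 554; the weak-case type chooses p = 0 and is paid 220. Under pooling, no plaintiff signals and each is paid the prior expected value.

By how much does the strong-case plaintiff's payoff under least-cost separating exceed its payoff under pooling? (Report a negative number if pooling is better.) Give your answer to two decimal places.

Least-cost separating signal: p* solves 220 = 554 − 59·p*, so p* = (554 − 220)/59 ≈ 5.6610.
Strong-case type's separating payoff: 554 − 44 × p* = 554 − 44 × (554 − 220)/59 = 554 − 14696/59 ≈ 304.9153.
Pooling payoff: 0.20 × 554 + 0.80 × 220 = 286.8.
Difference: 304.9153 − 286.8 = 18.1153, i.e. 18.12 to two decimal places.
The strong-case type prefers to separate.

18.12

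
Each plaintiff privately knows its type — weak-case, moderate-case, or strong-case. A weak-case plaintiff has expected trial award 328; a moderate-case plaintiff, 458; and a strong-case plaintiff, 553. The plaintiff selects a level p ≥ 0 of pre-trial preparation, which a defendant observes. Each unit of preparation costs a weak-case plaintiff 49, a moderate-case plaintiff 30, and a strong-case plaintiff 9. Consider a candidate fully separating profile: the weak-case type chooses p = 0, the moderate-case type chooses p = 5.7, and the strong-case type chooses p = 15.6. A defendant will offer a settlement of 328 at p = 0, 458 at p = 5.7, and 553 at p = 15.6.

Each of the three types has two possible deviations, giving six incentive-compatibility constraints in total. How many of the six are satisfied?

5

Weak-case (own payoff 328): to p=5.7 gives 458 − 49×5.7 = 178.7 → no gain ✓; to p=15.6 gives 553 − 49×15.6 = -211.4 → no gain ✓.
Strong-case (own payoff 553 − 9×15.6 = 412.6): to p=0 gives 328 → no gain ✓; to p=5.7 gives 458 − 9×5.7 = 406.7 → no gain ✓.
Moderate-case (own payoff 458 − 30×5.7 = 287): to p=0 gives 328 → profitable ✗; to p=15.6 gives 553 − 30×15.6 = 85 → no gain ✓.
5 of the 6 constraints hold; not an equilibrium.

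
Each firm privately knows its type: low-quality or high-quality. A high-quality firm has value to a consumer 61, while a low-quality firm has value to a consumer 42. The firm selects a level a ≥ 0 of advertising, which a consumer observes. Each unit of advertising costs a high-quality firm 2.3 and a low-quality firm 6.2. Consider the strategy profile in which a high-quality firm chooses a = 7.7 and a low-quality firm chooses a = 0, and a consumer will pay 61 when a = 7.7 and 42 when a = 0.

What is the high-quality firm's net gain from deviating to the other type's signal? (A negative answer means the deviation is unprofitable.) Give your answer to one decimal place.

-1.3

Playing a = 7.7 the high-quality firm receives 61 − 2.3 × 7.7 = 43.29.
Deviating to a = 0 yields 42 instead.
Gain from deviating: 42 − 43.29 = -1.29, i.e. -1.3 to one decimal place.
The gain is negative, so the high-quality type's incentive-compatibility constraint is satisfied.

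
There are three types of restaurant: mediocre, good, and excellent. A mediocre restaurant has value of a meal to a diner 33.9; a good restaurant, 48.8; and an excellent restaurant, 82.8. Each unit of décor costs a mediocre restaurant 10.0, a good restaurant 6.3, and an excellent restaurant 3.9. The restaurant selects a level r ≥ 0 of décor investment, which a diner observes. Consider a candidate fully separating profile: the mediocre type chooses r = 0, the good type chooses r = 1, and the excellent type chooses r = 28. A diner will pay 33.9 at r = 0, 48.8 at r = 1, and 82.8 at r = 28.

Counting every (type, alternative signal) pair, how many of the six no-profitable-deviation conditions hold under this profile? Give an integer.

3

Excellent (own payoff 82.8 − 3.9×28 = -26.4): to r=0 gives 33.9 → profitable ✗; to r=1 gives 48.8 − 3.9×1 = 44.9 → profitable ✗.
Good (own payoff 48.8 − 6.3×1 = 42.5): to r=0 gives 33.9 → no gain ✓; to r=28 gives 82.8 − 6.3×28 = -93.6 → no gain ✓.
Mediocre (own payoff 33.9): to r=1 gives 48.8 − 10.0×1 = 38.8 → profitable ✗; to r=28 gives 82.8 − 10.0×28 = -197.2 → no gain ✓.
3 of the 6 constraints hold; not an equilibrium.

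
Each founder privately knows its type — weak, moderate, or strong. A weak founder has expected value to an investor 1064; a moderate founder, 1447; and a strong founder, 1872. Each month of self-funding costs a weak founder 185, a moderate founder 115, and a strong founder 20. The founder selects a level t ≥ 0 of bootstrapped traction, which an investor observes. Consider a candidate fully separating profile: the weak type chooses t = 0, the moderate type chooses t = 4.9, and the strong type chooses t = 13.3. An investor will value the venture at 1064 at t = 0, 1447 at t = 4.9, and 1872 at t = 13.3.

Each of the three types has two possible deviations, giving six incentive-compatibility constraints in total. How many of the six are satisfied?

5

Weak (own payoff 1064): to t=4.9 gives 1447 − 185×4.9 = 540.5 → no gain ✓; to t=13.3 gives 1872 − 185×13.3 = -588.5 → no gain ✓.
Moderate (own payoff 1447 − 115×4.9 = 883.5): to t=0 gives 1064 → profitable ✗; to t=13.3 gives 1872 − 115×13.3 = 342.5 → no gain ✓.
Strong (own payoff 1872 − 20×13.3 = 1606): to t=0 gives 1064 → no gain ✓; to t=4.9 gives 1447 − 20×4.9 = 1349 → no gain ✓.
5 of the 6 constraints hold; not an equilibrium.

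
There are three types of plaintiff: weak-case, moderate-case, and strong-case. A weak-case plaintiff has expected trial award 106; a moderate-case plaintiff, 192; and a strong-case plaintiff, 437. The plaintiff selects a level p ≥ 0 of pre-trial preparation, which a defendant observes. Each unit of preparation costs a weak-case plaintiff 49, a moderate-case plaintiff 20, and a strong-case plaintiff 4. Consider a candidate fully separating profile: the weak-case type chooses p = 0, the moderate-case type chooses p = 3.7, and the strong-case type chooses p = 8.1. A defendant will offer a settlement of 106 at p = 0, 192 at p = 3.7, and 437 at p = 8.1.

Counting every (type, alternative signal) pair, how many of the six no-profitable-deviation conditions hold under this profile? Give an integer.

5

Weak-case (own payoff 106): to p=3.7 gives 192 − 49×3.7 = 10.7 → no gain ✓; to p=8.1 gives 437 − 49×8.1 = 40.1 → no gain ✓.
Strong-case (own payoff 437 − 4×8.1 = 404.6): to p=0 gives 106 → no gain ✓; to p=3.7 gives 192 − 4×3.7 = 177.2 → no gain ✓.
Moderate-case (own payoff 192 − 20×3.7 = 118): to p=0 gives 106 → no gain ✓; to p=8.1 gives 437 − 20×8.1 = 275 → profitable ✗.
5 of the 6 constraints hold; not an equilibrium.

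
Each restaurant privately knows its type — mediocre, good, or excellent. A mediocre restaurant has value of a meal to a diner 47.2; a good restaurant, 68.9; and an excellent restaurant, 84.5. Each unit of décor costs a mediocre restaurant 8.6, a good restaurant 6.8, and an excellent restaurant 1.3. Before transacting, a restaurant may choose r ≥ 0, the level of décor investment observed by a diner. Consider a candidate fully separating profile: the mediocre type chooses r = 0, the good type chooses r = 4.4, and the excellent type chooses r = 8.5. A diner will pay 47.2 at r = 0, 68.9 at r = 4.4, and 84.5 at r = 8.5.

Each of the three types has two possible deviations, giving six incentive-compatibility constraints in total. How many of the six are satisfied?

Mediocre (own payoff 47.2): to r=4.4 gives 68.9 − 8.6×4.4 = 31.06 → no gain ✓; to r=8.5 gives 84.5 − 8.6×8.5 = 11.4 → no gain ✓.
Excellent (own payoff 84.5 − 1.3×8.5 = 73.45): to r=0 gives 47.2 → no gain ✓; to r=4.4 gives 68.9 − 1.3×4.4 = 63.18 → no gain ✓.
Good (own payoff 68.9 − 6.8×4.4 = 38.98): to r=0 gives 47.2 → profitable ✗; to r=8.5 gives 84.5 − 6.8×8.5 = 26.7 → no gain ✓.
5 of the 6 constraints hold; not an equilibrium.

5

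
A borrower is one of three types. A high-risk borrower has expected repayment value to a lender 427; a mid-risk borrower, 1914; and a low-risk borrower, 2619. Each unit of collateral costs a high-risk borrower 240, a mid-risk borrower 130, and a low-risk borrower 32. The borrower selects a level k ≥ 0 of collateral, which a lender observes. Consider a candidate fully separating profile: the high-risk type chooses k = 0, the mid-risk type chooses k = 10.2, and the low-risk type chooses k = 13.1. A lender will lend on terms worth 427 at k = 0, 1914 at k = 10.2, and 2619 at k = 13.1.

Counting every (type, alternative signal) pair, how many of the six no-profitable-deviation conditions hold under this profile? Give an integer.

5

High-risk (own payoff 427): to k=10.2 gives 1914 − 240×10.2 = -534 → no gain ✓; to k=13.1 gives 2619 − 240×13.1 = -525 → no gain ✓.
Mid-risk (own payoff 1914 − 130×10.2 = 588): to k=0 gives 427 → no gain ✓; to k=13.1 gives 2619 − 130×13.1 = 916 → profitable ✗.
Low-risk (own payoff 2619 − 32×13.1 = 2199.8): to k=0 gives 427 → no gain ✓; to k=10.2 gives 1914 − 32×10.2 = 1587.6 → no gain ✓.
5 of the 6 constraints hold; not an equilibrium.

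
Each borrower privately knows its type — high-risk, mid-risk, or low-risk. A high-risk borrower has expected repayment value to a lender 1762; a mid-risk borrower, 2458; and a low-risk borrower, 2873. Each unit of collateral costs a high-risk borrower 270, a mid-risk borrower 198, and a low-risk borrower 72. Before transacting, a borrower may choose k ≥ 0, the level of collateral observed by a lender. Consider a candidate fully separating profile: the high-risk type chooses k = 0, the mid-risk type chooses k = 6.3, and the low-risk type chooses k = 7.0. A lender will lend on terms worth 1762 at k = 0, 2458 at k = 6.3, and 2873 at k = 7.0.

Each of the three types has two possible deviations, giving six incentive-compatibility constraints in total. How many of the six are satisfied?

Mid-risk (own payoff 2458 − 198×6.3 = 1210.6): to k=0 gives 1762 → profitable ✗; to k=7.0 gives 2873 − 198×7.0 = 1487 → profitable ✗.
Low-risk (own payoff 2873 − 72×7.0 = 2369): to k=0 gives 1762 → no gain ✓; to k=6.3 gives 2458 − 72×6.3 = 2004.4 → no gain ✓.
High-risk (own payoff 1762): to k=6.3 gives 2458 − 270×6.3 = 757 → no gain ✓; to k=7.0 gives 2873 − 270×7.0 = 983 → no gain ✓.
4 of the 6 constraints hold; not an equilibrium.

4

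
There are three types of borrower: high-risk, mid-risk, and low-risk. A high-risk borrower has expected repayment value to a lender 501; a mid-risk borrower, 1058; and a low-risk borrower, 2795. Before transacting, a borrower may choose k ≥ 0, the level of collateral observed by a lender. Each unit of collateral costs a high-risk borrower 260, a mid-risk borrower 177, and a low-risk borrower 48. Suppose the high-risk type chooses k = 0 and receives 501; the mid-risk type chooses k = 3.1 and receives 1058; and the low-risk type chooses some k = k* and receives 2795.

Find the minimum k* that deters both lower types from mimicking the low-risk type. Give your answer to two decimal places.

Mid-risk type (on-path payoff 1058 − 177×3.1 = 509.3) won't mimic when 509.3 ≥ 2795 − 177·k*, i.e. k* ≥ 12.91.
High-risk type (on-path payoff 501) won't mimic when 501 ≥ 2795 − 260·k*, i.e. k* ≥ 8.82.
Both must hold, so k* = max(8.82, 12.91) = 12.91. The mid-risk type's constraint binds.

12.91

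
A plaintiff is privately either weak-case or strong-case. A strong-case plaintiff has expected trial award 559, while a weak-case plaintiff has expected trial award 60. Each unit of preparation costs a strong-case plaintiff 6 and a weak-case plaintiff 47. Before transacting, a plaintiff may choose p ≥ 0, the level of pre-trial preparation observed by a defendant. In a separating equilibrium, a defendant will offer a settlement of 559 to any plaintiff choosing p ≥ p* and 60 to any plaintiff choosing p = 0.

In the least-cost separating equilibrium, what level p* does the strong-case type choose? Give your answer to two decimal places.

10.62

A weak-case plaintiff choosing p = 0 receives 60.
Imitating at p* instead would pay 559 at cost 47·p*, netting 559 − 47·p*.
Indifference: 60 = 559 − 47·p*, so p* = (559 − 60) / 47 ≈ 10.62.
This is the weak-case type's binding incentive-compatibility constraint; any p ≥ 10.62 sustains separation on that side.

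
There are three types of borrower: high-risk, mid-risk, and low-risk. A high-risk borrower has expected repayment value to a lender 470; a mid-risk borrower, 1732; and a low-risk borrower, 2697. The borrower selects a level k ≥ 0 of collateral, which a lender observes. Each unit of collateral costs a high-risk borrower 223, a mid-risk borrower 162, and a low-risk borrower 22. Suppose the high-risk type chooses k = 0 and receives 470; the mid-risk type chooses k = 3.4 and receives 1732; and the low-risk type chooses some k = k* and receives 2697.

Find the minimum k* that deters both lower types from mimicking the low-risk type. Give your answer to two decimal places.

9.99

Mid-risk type (on-path payoff 1732 − 162×3.4 = 1181.2) won't mimic when 1181.2 ≥ 2697 − 162·k*, i.e. k* ≥ 9.36.
High-risk type (on-path payoff 470) won't mimic when 470 ≥ 2697 − 223·k*, i.e. k* ≥ 9.99.
Both must hold, so k* = max(9.99, 9.36) = 9.99. The high-risk type's constraint binds.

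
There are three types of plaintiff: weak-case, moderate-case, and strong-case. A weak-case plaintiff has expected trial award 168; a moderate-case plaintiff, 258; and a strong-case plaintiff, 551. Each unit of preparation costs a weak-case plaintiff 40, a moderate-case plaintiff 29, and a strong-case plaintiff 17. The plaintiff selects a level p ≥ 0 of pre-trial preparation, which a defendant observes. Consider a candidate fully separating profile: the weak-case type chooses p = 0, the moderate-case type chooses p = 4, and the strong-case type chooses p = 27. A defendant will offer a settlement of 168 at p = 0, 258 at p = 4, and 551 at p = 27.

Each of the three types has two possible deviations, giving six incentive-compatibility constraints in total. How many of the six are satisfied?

3

Moderate-case (own payoff 258 − 29×4 = 142): to p=0 gives 168 → profitable ✗; to p=27 gives 551 − 29×27 = -232 → no gain ✓.
Strong-case (own payoff 551 − 17×27 = 92): to p=0 gives 168 → profitable ✗; to p=4 gives 258 − 17×4 = 190 → profitable ✗.
Weak-case (own payoff 168): to p=4 gives 258 − 40×4 = 98 → no gain ✓; to p=27 gives 551 − 40×27 = -529 → no gain ✓.
3 of the 6 constraints hold; not an equilibrium.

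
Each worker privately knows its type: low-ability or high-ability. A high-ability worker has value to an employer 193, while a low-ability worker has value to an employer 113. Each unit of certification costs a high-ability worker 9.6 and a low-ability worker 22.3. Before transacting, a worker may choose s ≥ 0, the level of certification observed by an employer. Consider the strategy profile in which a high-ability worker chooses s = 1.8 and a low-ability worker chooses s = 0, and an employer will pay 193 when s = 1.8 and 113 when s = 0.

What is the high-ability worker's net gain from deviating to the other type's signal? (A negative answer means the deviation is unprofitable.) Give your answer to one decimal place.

-62.7

Playing s = 1.8 the high-ability worker receives 193 − 9.6 × 1.8 = 175.72.
Deviating to s = 0 yields 113 instead.
Gain from deviating: 113 − 175.72 = -62.72, i.e. -62.7 to one decimal place.
The gain is negative, so the high-ability type's incentive-compatibility constraint is satisfied.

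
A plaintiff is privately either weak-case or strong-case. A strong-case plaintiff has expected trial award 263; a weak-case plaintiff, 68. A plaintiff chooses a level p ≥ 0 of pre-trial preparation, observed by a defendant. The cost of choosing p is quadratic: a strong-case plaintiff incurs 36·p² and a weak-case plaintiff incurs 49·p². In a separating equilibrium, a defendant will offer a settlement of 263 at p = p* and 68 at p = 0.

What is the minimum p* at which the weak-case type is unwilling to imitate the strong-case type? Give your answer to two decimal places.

The weak-case type at p = 0 receives 68; imitating at p* yields 263 − 49·p*².
Indifference: 68 = 263 − 49·p*², so p*² = (263 − 68) / 49 ≈ 3.9796.
p* = √3.9796 ≈ 1.99.

1.99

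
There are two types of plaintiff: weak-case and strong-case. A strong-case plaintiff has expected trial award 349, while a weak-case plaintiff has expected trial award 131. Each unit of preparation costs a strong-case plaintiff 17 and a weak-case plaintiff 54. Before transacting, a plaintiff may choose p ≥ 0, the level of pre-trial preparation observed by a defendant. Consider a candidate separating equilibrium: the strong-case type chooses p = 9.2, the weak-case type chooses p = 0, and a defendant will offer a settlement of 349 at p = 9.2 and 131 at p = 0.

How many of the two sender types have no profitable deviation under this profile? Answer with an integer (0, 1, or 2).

Strong-case type: signal → 349 − 17 × 9.2 = 192.6; deviate to 0 → 131. IC holds (192.6 ≥ 131).
Weak-case type: stay at 0 → 131; mimic → 349 − 54 × 9.2 = -147.8. IC holds (131 ≥ -147.8).
2 of 2 constraints hold, so this is a separating equilibrium.

2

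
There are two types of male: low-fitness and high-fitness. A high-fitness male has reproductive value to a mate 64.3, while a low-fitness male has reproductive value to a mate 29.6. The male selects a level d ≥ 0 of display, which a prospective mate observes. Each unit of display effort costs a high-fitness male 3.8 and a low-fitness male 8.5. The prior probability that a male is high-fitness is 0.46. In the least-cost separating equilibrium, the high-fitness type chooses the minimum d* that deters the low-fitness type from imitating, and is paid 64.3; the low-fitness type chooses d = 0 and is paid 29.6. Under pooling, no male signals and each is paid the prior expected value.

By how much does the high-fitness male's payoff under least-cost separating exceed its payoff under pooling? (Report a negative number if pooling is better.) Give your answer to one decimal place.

3.2

Least-cost separating signal: d* solves 29.6 = 64.3 − 8.5·d*, so d* = (64.3 − 29.6)/8.5 ≈ 4.0824.
High-fitness type's separating payoff: 64.3 − 3.8 × d* = 64.3 − 3.8 × (64.3 − 29.6)/8.5 = 64.3 − 131.86/8.5 ≈ 48.787.
Pooling payoff: 0.46 × 64.3 + 0.54 × 29.6 = 45.562.
Difference: 48.787 − 45.562 = 3.225, i.e. 3.2 to one decimal place.
The high-fitness type prefers to separate.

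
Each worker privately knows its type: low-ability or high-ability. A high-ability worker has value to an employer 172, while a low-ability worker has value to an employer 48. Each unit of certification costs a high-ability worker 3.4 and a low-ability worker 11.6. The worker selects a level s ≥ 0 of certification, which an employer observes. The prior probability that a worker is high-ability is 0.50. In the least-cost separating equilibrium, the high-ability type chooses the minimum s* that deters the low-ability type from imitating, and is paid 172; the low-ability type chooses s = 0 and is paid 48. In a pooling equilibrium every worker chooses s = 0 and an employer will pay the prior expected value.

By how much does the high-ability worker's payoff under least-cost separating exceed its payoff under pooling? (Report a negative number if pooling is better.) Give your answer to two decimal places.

25.66

Least-cost separating signal: s* solves 48 = 172 − 11.6·s*, so s* = (172 − 48)/11.6 ≈ 10.6897.
High-ability type's separating payoff: 172 − 3.4 × s* = 172 − 3.4 × (172 − 48)/11.6 = 172 − 421.6/11.6 ≈ 135.6552.
Pooling payoff: 0.50 × 172 + 0.50 × 48 = 110.
Difference: 135.6552 − 110 = 25.6552, i.e. 25.66 to two decimal places.
The high-ability type prefers to separate.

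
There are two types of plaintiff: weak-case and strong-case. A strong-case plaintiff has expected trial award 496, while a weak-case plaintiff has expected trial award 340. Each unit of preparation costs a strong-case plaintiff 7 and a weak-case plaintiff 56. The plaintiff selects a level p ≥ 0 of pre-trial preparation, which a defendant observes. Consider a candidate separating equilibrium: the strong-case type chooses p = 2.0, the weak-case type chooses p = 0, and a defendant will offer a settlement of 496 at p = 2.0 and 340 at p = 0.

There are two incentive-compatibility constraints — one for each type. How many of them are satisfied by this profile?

Strong-case type: signal → 496 − 7 × 2.0 = 482; deviate to 0 → 340. IC holds (482 ≥ 340).
Weak-case type: stay at 0 → 340; mimic → 496 − 56 × 2.0 = 384. IC fails (340 < 384).
1 of 2 constraints hold, so this profile is not an equilibrium.

1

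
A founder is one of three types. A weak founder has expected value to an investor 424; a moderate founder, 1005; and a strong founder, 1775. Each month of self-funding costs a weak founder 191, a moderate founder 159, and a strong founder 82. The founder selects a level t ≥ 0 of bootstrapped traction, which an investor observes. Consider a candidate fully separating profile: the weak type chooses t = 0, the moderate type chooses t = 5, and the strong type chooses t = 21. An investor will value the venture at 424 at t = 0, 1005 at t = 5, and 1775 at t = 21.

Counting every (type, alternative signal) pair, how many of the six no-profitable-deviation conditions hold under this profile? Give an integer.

Strong (own payoff 1775 − 82×21 = 53): to t=0 gives 424 → profitable ✗; to t=5 gives 1005 − 82×5 = 595 → profitable ✗.
Weak (own payoff 424): to t=5 gives 1005 − 191×5 = 50 → no gain ✓; to t=21 gives 1775 − 191×21 = -2236 → no gain ✓.
Moderate (own payoff 1005 − 159×5 = 210): to t=0 gives 424 → profitable ✗; to t=21 gives 1775 − 159×21 = -1564 → no gain ✓.
3 of the 6 constraints hold; not an equilibrium.

3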